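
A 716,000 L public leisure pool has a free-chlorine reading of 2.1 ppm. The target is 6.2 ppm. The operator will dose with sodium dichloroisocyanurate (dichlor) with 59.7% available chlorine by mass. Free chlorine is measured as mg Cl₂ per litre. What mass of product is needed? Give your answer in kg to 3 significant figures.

Chlorine deficit: 6.2 − 2.1 = 4.1 ppm = 4.1 mg/L as Cl₂.
Cl₂ equivalent needed: 4.1 mg/L × 716,000 L = 2,936,000 mg = 2936 g.
Product at 59.7% available chlorine: 2936 / 0.597 = 4917 g.

4.92 kg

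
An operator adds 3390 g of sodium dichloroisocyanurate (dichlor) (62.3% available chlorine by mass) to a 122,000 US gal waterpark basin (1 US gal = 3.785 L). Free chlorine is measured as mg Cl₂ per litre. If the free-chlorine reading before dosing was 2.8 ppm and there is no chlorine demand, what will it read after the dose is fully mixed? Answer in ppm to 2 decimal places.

7.37 ppm

Volume: 122,000 US gal × 3.785 L/gal = 461,770 L.
Available chlorine delivered: 3390 g × 0.623 = 2112 g as Cl₂.
Concentration rise: 2112 g / 461,770 L = 4.574 mg/L = 4.57 ppm.
Final FC: 2.8 + 4.57 = 7.37 ppm.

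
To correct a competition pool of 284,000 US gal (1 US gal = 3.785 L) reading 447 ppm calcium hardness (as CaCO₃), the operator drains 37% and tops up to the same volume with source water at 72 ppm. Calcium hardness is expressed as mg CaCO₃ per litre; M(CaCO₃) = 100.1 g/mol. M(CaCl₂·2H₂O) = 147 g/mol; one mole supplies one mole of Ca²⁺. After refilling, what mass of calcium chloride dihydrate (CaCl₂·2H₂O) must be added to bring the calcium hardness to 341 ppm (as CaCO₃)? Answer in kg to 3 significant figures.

Volume: 284,000 US gal × 3.785 L/gal = 1,074,940 L.
After draining 37% and refilling: 447 × 0.63 + 72 × 0.37 = 308.25 ppm.
Deficit to target: 341 − 308.25 = 32.75 mg/L.
As CaCO₃: 32.75 mg/L × 1,074,940 L = 35,200 g; ÷ 100.1 = 351.7 mol Ca²⁺.
Mass: 351.7 × 147 = 51,700 g.

51.7 kg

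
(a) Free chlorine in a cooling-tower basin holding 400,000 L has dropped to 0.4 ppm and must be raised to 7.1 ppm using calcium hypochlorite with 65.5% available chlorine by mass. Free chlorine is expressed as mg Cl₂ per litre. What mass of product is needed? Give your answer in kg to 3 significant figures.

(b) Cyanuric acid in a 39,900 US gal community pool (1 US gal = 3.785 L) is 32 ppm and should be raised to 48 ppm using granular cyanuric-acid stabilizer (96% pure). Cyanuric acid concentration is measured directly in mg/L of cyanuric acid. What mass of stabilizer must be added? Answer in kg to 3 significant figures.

(a) Chlorine deficit: 7.1 − 0.4 = 6.7 ppm = 6.7 mg/L as Cl₂.
(a) Cl₂ equivalent needed: 6.7 mg/L × 400,000 L = 2,680,000 mg = 2680 g.
(a) Product at 65.5% available chlorine: 2680 / 0.655 = 4092 g.

(b) Volume: 39,900 US gal × 3.785 L/gal = 151,022 L.
(b) CYA to add: (48 − 32) = 16 mg/L × 151,022 L = 2416 g cyanuric acid.
(b) At 96% purity: 2416 / 0.96 = 2517 g product.

(a) 4.09 kg; (b) 2.52 kg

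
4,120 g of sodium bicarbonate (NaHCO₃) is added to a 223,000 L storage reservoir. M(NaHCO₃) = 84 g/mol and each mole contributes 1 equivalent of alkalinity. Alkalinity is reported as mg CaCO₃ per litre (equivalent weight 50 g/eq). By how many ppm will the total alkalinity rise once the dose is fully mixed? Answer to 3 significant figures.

Moles of NaHCO₃: 4,120 g ÷ 84 g/mol = 49.05 mol → 49.05 eq of alkalinity.
As CaCO₃: 49.05 eq × 50 g/eq = 2452 g.
Rise: 2452 g / 223,000 L × 1000 = 11 mg/L.

11.0 ppm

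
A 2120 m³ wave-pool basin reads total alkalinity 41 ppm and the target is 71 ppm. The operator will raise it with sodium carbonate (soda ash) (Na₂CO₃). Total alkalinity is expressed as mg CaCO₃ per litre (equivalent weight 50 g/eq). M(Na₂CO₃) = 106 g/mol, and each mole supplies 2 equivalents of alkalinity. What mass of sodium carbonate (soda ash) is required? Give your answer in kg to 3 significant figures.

67.4 kg

Volume: 2120 m³ = 2,120,000 L.
Alkalinity to add: (71 − 41) = 30 mg/L as CaCO₃ × 2,120,000 L = 63,600 g as CaCO₃.
Equivalents: 63,600 g ÷ 50 g/eq = 1272 eq.
Each mole of Na₂CO₃ supplies 2 eq, so 1272 / 2 = 636 mol.
Mass: 636 mol × 106 g/mol = 67,420 g.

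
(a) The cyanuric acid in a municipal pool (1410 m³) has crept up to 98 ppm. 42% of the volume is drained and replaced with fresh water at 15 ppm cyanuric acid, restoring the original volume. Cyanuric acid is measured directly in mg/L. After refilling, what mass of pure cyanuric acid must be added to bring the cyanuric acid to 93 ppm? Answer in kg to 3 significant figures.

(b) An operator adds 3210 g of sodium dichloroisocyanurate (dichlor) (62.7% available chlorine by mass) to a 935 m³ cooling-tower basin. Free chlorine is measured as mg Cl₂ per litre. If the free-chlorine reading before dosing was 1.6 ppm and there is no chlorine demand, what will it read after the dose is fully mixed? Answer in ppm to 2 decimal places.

(a) 42.1 kg; (b) 3.75 ppm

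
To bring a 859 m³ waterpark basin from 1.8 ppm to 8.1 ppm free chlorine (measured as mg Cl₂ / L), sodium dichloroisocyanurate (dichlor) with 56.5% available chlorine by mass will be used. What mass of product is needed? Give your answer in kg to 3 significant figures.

9.58 kg

Volume: 859 m³ = 859,000 L.
Chlorine deficit: 8.1 − 1.8 = 6.3 ppm = 6.3 mg/L as Cl₂.
Cl₂ equivalent needed: 6.3 mg/L × 859,000 L = 5,412,000 mg = 5412 g.
Product at 56.5% available chlorine: 5412 / 0.565 = 9578 g.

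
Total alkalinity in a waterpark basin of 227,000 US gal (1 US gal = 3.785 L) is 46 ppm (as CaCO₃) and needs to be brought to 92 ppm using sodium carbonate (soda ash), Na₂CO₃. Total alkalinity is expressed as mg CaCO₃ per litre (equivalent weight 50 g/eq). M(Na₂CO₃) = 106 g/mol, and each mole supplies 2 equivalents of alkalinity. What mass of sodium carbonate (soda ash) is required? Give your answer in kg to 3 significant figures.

41.9 kg

Volume: 227,000 US gal × 3.785 L/gal = 859,195 L.
Alkalinity to add: (92 − 46) = 46 mg/L as CaCO₃ × 859,195 L = 39,520 g as CaCO₃.
Equivalents: 39,520 g ÷ 50 g/eq = 790.5 eq.
Each mole of Na₂CO₃ supplies 2 eq, so 790.5 / 2 = 395.2 mol.
Mass: 395.2 mol × 106 g/mol = 41,890 g.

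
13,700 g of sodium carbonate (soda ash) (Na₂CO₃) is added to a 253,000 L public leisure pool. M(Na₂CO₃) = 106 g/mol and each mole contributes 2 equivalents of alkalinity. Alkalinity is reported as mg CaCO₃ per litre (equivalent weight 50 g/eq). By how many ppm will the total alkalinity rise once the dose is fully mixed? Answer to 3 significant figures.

51.1 ppm

Moles of Na₂CO₃: 13,700 g ÷ 106 g/mol = 129.2 mol → 258.5 eq of alkalinity.
As CaCO₃: 258.5 eq × 50 g/eq = 12,920 g.
Rise: 12,920 g / 253,000 L × 1000 = 51.09 mg/L.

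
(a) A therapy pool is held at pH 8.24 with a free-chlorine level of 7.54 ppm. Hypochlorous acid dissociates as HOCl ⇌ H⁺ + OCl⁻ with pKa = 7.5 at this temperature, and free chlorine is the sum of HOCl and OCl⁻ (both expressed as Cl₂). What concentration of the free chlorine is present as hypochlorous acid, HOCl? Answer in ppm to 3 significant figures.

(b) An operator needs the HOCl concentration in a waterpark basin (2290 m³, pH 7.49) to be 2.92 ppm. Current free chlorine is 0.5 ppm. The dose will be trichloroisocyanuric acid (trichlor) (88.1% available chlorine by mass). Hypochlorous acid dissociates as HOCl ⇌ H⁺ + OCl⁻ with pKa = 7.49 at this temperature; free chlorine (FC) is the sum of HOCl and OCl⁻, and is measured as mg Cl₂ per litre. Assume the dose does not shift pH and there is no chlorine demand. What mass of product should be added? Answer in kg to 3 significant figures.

(a) 1.16 ppm; (b) 13.9 kg

(a) [OCl⁻]/[HOCl] = 10^(pH − pKa) = 10^(8.24 − 7.5) = 10^0.74 = 5.495.
(a) Fraction as HOCl = 1 / (1 + 5.495) = 0.154.
(a) HOCl = 0.154 × 7.54 ppm = 1.161 ppm.

(b) Volume: 2290 m³ = 2,290,000 L.
(b) [OCl⁻]/[HOCl] = 10^(pH − pKa) = 10^(7.49 − 7.49) = 1; fraction as HOCl = 1/(1 + 1) = 0.5.
(b) Free chlorine required for 2.92 ppm HOCl: 2.92 / 0.5 = 5.84 ppm.
(b) FC to add: 5.84 − 0.5 = 5.34 mg/L as Cl₂.
(b) Cl₂ equivalent: 5.34 mg/L × 2,290,000 L = 12,230 g.
(b) Product at 88.1% available Cl: 12,230 / 0.881 = 13,880 g.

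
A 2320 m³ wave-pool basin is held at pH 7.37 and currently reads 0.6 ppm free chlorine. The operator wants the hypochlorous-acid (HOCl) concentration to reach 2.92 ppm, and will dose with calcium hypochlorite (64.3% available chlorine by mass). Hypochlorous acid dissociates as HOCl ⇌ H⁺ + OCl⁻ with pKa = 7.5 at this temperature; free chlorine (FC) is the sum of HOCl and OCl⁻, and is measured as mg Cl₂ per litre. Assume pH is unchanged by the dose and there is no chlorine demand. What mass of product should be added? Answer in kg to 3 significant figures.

Volume: 2320 m³ = 2,320,000 L.
[OCl⁻]/[HOCl] = 10^(pH − pKa) = 10^(7.37 − 7.5) = 0.7413; fraction as HOCl = 1/(1 + 0.7413) = 0.5743.
Free chlorine required for 2.92 ppm HOCl: 2.92 / 0.5743 = 5.085 ppm.
FC to add: 5.085 − 0.6 = 4.485 mg/L as Cl₂.
Cl₂ equivalent: 4.485 mg/L × 2,320,000 L = 10,400 g.
Product at 64.3% available Cl: 10,400 / 0.643 = 16,180 g.

16.2 kg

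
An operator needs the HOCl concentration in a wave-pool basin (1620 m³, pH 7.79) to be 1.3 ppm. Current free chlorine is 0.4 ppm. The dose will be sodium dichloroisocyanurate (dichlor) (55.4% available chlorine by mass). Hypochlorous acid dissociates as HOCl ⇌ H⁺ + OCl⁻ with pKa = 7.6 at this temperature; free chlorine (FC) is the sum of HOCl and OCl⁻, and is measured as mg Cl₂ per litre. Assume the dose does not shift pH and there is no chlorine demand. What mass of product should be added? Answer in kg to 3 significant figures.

8.52 kg

Volume: 1620 m³ = 1,620,000 L.
[OCl⁻]/[HOCl] = 10^(pH − pKa) = 10^(7.79 − 7.6) = 1.549; fraction as HOCl = 1/(1 + 1.549) = 0.3923.
Free chlorine required for 1.3 ppm HOCl: 1.3 / 0.3923 = 3.313 ppm.
FC to add: 3.313 − 0.4 = 2.913 mg/L as Cl₂.
Cl₂ equivalent: 2.913 mg/L × 1,620,000 L = 4720 g.
Product at 55.4% available Cl: 4720 / 0.554 = 8520 g.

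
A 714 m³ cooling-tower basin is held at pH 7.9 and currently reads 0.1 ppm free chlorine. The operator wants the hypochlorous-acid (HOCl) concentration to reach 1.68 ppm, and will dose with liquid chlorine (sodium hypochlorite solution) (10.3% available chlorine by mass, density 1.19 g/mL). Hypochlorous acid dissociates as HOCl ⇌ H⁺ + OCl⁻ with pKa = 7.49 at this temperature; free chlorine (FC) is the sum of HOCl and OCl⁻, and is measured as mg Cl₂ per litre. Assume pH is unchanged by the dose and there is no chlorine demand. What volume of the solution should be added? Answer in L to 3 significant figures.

Volume: 714 m³ = 714,000 L.
[OCl⁻]/[HOCl] = 10^(pH − pKa) = 10^(7.9 − 7.49) = 2.57; fraction as HOCl = 1/(1 + 2.57) = 0.2801.
Free chlorine required for 1.68 ppm HOCl: 1.68 / 0.2801 = 5.998 ppm.
FC to add: 5.998 − 0.1 = 5.898 mg/L as Cl₂.
Cl₂ equivalent: 5.898 mg/L × 714,000 L = 4211 g.
Product at 10.3% available Cl: 4211 / 0.103 = 40,890 g.
Volume: 40,890 g ÷ 1.19 g/mL = 34,360 mL.

34.4 L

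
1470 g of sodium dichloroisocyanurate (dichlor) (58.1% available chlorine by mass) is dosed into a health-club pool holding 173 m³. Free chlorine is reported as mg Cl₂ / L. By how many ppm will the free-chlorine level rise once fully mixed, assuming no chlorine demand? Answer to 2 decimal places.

Volume: 173 m³ = 173,000 L.
Available chlorine delivered: 1470 g × 0.581 = 854.1 g as Cl₂.
Concentration rise: 854.1 g / 173,000 L = 4.937 mg/L = 4.94 ppm.

4.94 ppm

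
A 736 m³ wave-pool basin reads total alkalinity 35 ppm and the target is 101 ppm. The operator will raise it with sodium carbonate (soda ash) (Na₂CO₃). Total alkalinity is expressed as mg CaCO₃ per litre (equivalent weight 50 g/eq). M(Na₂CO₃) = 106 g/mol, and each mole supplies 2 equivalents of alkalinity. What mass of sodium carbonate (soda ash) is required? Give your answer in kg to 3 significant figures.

Volume: 736 m³ = 736,000 L.
Alkalinity to add: (101 − 35) = 66 mg/L as CaCO₃ × 736,000 L = 48,580 g as CaCO₃.
Equivalents: 48,580 g ÷ 50 g/eq = 971.5 eq.
Each mole of Na₂CO₃ supplies 2 eq, so 971.5 / 2 = 485.8 mol.
Mass: 485.8 mol × 106 g/mol = 51,490 g.

51.5 kg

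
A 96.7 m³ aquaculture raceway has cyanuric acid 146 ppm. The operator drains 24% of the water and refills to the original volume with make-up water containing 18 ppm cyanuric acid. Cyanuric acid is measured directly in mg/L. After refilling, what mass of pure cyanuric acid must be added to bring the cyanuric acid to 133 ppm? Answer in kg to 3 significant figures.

Volume: 96.7 m³ = 96,700 L.
After draining 24% and refilling: 146 × 0.76 + 18 × 0.24 = 115.28 ppm.
Deficit to target: 133 − 115.28 = 17.72 mg/L.
Mass: 17.72 mg/L × 96,700 L = 1714 g cyanuric acid.

1.71 kg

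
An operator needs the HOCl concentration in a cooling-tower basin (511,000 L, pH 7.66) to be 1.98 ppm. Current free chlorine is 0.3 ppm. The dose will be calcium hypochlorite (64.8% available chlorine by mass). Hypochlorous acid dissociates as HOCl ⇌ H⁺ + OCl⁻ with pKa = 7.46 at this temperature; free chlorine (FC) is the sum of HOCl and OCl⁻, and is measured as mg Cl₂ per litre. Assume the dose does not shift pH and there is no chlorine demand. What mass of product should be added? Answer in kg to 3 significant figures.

[OCl⁻]/[HOCl] = 10^(pH − pKa) = 10^(7.66 − 7.46) = 1.585; fraction as HOCl = 1/(1 + 1.585) = 0.3869.
Free chlorine required for 1.98 ppm HOCl: 1.98 / 0.3869 = 5.118 ppm.
FC to add: 5.118 − 0.3 = 4.818 mg/L as Cl₂.
Cl₂ equivalent: 4.818 mg/L × 511,000 L = 2462 g.
Product at 64.8% available Cl: 2462 / 0.648 = 3799 g.

3.80 kg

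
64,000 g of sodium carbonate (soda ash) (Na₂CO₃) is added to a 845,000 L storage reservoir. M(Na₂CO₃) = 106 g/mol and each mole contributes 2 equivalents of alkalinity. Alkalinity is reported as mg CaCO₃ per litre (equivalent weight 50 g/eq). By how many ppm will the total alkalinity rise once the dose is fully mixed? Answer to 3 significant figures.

71.5 ppm

Moles of Na₂CO₃: 64,000 g ÷ 106 g/mol = 603.8 mol → 1208 eq of alkalinity.
As CaCO₃: 1208 eq × 50 g/eq = 60,380 g.
Rise: 60,380 g / 845,000 L × 1000 = 71.45 mg/L.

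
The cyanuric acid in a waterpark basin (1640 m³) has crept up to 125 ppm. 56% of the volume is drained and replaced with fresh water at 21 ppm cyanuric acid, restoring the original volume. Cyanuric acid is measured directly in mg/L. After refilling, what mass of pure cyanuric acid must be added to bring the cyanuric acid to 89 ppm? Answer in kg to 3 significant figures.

Volume: 1640 m³ = 1,640,000 L.
After draining 56% and refilling: 125 × 0.44 + 21 × 0.56 = 66.76 ppm.
Deficit to target: 89 − 66.76 = 22.24 mg/L.
Mass: 22.24 mg/L × 1,640,000 L = 36,470 g cyanuric acid.

36.5 kg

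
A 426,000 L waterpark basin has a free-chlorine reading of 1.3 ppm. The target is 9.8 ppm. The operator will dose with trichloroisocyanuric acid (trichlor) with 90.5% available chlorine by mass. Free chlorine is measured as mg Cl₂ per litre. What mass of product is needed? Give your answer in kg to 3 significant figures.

4.00 kg

Chlorine deficit: 9.8 − 1.3 = 8.5 ppm = 8.5 mg/L as Cl₂.
Cl₂ equivalent needed: 8.5 mg/L × 426,000 L = 3,621,000 mg = 3621 g.
Product at 90.5% available chlorine: 3621 / 0.905 = 4001 g.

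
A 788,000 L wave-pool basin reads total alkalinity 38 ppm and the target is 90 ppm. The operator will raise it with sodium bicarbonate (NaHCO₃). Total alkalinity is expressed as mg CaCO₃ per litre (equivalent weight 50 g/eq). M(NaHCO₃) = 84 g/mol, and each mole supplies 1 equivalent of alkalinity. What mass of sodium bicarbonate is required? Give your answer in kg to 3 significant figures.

68.8 kg

Alkalinity to add: (90 − 38) = 52 mg/L as CaCO₃ × 788,000 L = 40,980 g as CaCO₃.
Equivalents: 40,980 g ÷ 50 g/eq = 819.5 eq.
NaHCO₃ supplies 1 eq per mole → 819.5 mol.
Mass: 819.5 mol × 84 g/mol = 68,840 g.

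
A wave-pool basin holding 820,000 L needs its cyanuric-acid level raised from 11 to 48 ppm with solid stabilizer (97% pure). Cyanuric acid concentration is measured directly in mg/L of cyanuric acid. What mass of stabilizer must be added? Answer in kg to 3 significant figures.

31.3 kg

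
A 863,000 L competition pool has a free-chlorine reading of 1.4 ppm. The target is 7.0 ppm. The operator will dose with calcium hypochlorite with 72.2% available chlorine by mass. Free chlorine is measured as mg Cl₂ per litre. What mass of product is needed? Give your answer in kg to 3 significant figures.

6.69 kg

Chlorine deficit: 7.0 − 1.4 = 5.6 ppm = 5.6 mg/L as Cl₂.
Cl₂ equivalent needed: 5.6 mg/L × 863,000 L = 4,833,000 mg = 4833 g.
Product at 72.2% available chlorine: 4833 / 0.722 = 6694 g.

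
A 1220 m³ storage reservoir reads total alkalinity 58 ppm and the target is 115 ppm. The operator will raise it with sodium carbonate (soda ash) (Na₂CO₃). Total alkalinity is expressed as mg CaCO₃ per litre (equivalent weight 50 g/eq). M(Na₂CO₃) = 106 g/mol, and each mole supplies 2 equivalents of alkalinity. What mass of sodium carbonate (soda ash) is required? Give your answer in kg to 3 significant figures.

73.7 kg

Volume: 1220 m³ = 1,220,000 L.
Alkalinity to add: (115 − 58) = 57 mg/L as CaCO₃ × 1,220,000 L = 69,540 g as CaCO₃.
Equivalents: 69,540 g ÷ 50 g/eq = 1391 eq.
Each mole of Na₂CO₃ supplies 2 eq, so 1391 / 2 = 695.4 mol.
Mass: 695.4 mol × 106 g/mol = 73,710 g.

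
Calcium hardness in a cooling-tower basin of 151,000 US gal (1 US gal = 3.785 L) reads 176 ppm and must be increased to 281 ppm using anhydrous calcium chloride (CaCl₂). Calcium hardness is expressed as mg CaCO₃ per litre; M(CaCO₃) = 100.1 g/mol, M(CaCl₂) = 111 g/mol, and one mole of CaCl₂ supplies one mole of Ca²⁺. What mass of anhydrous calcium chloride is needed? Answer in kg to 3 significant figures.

66.5 kg

Volume: 151,000 US gal × 3.785 L/gal = 571,535 L.
Hardness to add: (281 − 176) = 105 mg/L as CaCO₃ × 571,535 L = 60,010 g as CaCO₃.
Moles of Ca²⁺ (1 mol Ca²⁺ ≡ 1 mol CaCO₃): 60,010 / 100.1 g/mol = 599.5 mol.
Mass of CaCl₂: 599.5 × 111 = 66,550 g.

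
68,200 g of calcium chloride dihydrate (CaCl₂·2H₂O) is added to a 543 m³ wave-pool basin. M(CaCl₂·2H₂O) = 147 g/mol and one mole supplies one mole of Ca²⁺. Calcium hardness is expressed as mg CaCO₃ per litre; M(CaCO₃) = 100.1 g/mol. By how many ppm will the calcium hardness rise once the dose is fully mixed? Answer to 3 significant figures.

85.5 ppm

Volume: 543 m³ = 543,000 L.
Moles of Ca²⁺: 68,200 g ÷ 147 g/mol = 463.9 mol.
As CaCO₃: 463.9 mol × 100.1 g/mol = 46,440 g.
Rise: 46,440 g / 543,000 L × 1000 = 85.53 mg/L.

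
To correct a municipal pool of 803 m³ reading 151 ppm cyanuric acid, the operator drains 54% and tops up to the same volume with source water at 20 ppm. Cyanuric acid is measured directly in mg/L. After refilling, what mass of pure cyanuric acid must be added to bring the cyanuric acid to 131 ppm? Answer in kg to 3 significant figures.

40.7 kg

Volume: 803 m³ = 803,000 L.
After draining 54% and refilling: 151 × 0.46 + 20 × 0.54 = 80.26 ppm.
Deficit to target: 131 − 80.26 = 50.74 mg/L.
Mass: 50.74 mg/L × 803,000 L = 40,740 g cyanuric acid.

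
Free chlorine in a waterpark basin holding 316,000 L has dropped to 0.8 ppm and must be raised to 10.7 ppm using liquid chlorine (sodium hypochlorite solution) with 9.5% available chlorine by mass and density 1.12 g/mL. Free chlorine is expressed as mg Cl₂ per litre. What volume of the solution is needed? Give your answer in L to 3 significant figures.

Chlorine deficit: 10.7 − 0.8 = 9.9 ppm = 9.9 mg/L as Cl₂.
Cl₂ equivalent needed: 9.9 mg/L × 316,000 L = 3,128,000 mg = 3128 g.
Product at 9.5% available chlorine: 3128 / 0.095 = 32,930 g.
Volume at density 1.12 g/mL: 32,930 g ÷ 1.12 g/mL = 29,400 mL.

29.4 L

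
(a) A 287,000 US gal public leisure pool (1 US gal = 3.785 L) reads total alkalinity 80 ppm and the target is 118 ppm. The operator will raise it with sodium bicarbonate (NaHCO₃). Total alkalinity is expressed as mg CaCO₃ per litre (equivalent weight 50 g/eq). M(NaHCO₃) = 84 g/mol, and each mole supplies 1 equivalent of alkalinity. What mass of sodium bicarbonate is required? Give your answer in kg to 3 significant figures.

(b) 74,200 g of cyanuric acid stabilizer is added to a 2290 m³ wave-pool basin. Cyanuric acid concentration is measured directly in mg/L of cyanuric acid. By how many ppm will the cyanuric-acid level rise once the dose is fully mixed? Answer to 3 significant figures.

(a) 69.3 kg; (b) 32.4 ppm

(a) Volume: 287,000 US gal × 3.785 L/gal = 1,086,295 L.
(a) Alkalinity to add: (118 − 80) = 38 mg/L as CaCO₃ × 1,086,295 L = 41,280 g as CaCO₃.
(a) Equivalents: 41,280 g ÷ 50 g/eq = 825.6 eq.
(a) NaHCO₃ supplies 1 eq per mole → 825.6 mol.
(a) Mass: 825.6 mol × 84 g/mol = 69,350 g.

(b) Volume: 2290 m³ = 2,290,000 L.
(b) Rise: 74,200 g / 2,290,000 L × 1000 = 32.4 mg/L.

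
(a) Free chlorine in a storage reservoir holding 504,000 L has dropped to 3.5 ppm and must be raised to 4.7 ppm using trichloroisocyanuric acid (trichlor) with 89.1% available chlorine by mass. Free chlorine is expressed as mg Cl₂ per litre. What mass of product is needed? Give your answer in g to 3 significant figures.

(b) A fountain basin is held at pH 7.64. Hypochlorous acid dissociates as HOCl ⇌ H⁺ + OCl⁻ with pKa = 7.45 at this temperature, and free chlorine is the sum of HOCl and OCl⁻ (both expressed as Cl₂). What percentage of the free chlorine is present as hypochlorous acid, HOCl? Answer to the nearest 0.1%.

(a) Chlorine deficit: 4.7 − 3.5 = 1.2 ppm = 1.2 mg/L as Cl₂.
(a) Cl₂ equivalent needed: 1.2 mg/L × 504,000 L = 604,800 mg = 604.8 g.
(a) Product at 89.1% available chlorine: 604.8 / 0.891 = 678.8 g.

(b) [OCl⁻]/[HOCl] = 10^(pH − pKa) = 10^(7.64 − 7.45) = 10^0.19 = 1.549.
(b) Fraction as HOCl = 1 / (1 + 1.549) = 0.3923.

(a) 679 g; (b) 39.2%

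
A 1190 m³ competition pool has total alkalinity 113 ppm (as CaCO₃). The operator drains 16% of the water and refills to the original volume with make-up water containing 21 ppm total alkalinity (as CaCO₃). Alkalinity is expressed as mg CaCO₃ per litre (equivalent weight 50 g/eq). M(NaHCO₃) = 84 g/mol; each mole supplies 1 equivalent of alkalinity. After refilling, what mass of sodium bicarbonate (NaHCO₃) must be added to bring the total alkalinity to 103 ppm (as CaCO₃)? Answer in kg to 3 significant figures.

9.44 kg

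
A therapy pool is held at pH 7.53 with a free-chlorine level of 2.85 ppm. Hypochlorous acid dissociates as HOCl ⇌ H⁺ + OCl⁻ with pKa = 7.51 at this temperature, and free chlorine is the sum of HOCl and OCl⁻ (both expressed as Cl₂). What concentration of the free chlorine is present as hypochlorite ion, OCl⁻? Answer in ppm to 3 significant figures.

1.46 ppm

[OCl⁻]/[HOCl] = 10^(pH − pKa) = 10^(7.53 − 7.51) = 10^0.02 = 1.047.
Fraction as HOCl = 1 / (1 + 1.047) = 0.4885.
OCl⁻ = (1 − 0.4885) × 2.85 ppm = 1.458 ppm.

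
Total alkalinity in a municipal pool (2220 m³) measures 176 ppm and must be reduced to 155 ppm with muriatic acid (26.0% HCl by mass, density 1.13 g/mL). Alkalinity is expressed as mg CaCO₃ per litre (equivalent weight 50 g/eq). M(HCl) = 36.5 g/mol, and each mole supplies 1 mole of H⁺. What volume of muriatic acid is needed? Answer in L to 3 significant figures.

116 L

Volume: 2220 m³ = 2,220,000 L.
Alkalinity to neutralize: (176 − 155) = 21 mg/L as CaCO₃ × 2,220,000 L = 46,620 g as CaCO₃.
Equivalents of H⁺ required: 46,620 ÷ 50 g/eq = 932.4 eq = 932.4 mol HCl.
Mass of HCl: 932.4 × 36.5 = 34,030 g.
Mass of 26.0% solution: 34,030 / 0.26 = 130,900 g.
Volume: 130,900 g ÷ 1.13 g/mL = 115,800 mL.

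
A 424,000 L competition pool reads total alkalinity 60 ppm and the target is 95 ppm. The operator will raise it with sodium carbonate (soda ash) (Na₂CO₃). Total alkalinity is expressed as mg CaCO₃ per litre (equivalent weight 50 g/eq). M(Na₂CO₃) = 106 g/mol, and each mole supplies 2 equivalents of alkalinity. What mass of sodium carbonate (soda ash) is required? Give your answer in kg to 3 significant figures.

Alkalinity to add: (95 − 60) = 35 mg/L as CaCO₃ × 424,000 L = 14,840 g as CaCO₃.
Equivalents: 14,840 g ÷ 50 g/eq = 296.8 eq.
Each mole of Na₂CO₃ supplies 2 eq, so 296.8 / 2 = 148.4 mol.
Mass: 148.4 mol × 106 g/mol = 15,730 g.

15.7 kg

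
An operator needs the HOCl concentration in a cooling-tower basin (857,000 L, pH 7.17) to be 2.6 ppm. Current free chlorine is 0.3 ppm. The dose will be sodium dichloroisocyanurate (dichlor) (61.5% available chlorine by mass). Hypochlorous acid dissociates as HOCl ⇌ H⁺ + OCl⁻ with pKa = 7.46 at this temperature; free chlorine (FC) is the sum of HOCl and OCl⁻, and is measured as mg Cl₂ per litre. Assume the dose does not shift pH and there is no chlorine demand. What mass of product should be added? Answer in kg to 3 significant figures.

[OCl⁻]/[HOCl] = 10^(pH − pKa) = 10^(7.17 − 7.46) = 0.5129; fraction as HOCl = 1/(1 + 0.5129) = 0.661.
Free chlorine required for 2.6 ppm HOCl: 2.6 / 0.661 = 3.933 ppm.
FC to add: 3.933 − 0.3 = 3.633 mg/L as Cl₂.
Cl₂ equivalent: 3.633 mg/L × 857,000 L = 3114 g.
Product at 61.5% available Cl: 3114 / 0.615 = 5063 g.

5.06 kg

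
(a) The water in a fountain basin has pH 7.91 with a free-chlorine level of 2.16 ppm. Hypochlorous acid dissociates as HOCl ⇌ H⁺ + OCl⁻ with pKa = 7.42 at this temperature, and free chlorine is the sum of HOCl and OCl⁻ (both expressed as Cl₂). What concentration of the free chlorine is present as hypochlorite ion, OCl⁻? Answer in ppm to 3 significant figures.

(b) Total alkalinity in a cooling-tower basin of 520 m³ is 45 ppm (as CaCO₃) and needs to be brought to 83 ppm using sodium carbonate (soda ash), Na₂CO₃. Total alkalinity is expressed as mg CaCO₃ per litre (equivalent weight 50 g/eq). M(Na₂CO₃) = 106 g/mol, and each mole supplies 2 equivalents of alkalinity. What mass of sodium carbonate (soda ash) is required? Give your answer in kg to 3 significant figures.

(a) [OCl⁻]/[HOCl] = 10^(pH − pKa) = 10^(7.91 − 7.42) = 10^0.49 = 3.09.
(a) Fraction as HOCl = 1 / (1 + 3.09) = 0.2445.
(a) OCl⁻ = (1 − 0.2445) × 2.16 ppm = 1.632 ppm.

(b) Volume: 520 m³ = 520,000 L.
(b) Alkalinity to add: (83 − 45) = 38 mg/L as CaCO₃ × 520,000 L = 19,760 g as CaCO₃.
(b) Equivalents: 19,760 g ÷ 50 g/eq = 395.2 eq.
(b) Each mole of Na₂CO₃ supplies 2 eq, so 395.2 / 2 = 197.6 mol.
(b) Mass: 197.6 mol × 106 g/mol = 20,950 g.

(a) 1.63 ppm; (b) 20.9 kg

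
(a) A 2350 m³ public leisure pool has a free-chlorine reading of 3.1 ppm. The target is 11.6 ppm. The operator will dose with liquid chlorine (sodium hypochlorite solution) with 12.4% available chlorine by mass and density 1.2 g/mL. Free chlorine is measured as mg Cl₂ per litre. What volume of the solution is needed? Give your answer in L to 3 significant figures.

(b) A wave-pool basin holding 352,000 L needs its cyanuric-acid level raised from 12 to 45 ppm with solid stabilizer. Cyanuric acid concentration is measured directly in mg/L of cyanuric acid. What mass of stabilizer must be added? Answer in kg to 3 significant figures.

(a) 134 L; (b) 11.6 kg

(a) Volume: 2350 m³ = 2,350,000 L.
(a) Chlorine deficit: 11.6 − 3.1 = 8.5 ppm = 8.5 mg/L as Cl₂.
(a) Cl₂ equivalent needed: 8.5 mg/L × 2,350,000 L = 19,980,000 mg = 19,980 g.
(a) Product at 12.4% available chlorine: 19,980 / 0.124 = 161,100 g.
(a) Volume at density 1.2 g/mL: 161,100 g ÷ 1.2 g/mL = 134,200 mL.

(b) CYA to add: (45 − 12) = 33 mg/L × 352,000 L = 11,620 g cyanuric acid.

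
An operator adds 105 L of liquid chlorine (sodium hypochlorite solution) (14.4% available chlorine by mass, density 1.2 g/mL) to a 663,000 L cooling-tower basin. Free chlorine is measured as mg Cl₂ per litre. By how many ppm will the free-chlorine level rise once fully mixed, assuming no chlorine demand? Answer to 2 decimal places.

27.37 ppm

Mass of solution: 105 L × 1000 mL/L × 1.2 g/mL = 126,000 g.
Available chlorine delivered: 126,000 g × 0.144 = 18,140 g as Cl₂.
Concentration rise: 18,140 g / 663,000 L = 27.37 mg/L = 27.37 ppm.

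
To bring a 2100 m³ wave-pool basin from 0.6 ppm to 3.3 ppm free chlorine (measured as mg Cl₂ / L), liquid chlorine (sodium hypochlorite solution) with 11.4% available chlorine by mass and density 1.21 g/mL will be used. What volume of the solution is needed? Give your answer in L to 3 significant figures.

Volume: 2100 m³ = 2,100,000 L.
Chlorine deficit: 3.3 − 0.6 = 2.7 ppm = 2.7 mg/L as Cl₂.
Cl₂ equivalent needed: 2.7 mg/L × 2,100,000 L = 5,670,000 mg = 5670 g.
Product at 11.4% available chlorine: 5670 / 0.114 = 49,740 g.
Volume at density 1.21 g/mL: 49,740 g ÷ 1.21 g/mL = 41,100 mL.

41.1 L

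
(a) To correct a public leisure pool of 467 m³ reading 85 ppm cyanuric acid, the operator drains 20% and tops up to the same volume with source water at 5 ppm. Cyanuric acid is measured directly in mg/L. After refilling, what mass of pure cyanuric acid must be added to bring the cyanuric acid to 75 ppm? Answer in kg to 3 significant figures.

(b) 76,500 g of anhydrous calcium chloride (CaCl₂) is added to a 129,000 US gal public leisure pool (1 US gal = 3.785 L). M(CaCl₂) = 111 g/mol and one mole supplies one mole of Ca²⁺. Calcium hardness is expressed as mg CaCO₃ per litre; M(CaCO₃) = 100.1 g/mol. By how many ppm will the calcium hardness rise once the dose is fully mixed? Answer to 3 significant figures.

(a) Volume: 467 m³ = 467,000 L.
(a) After draining 20% and refilling: 85 × 0.80 + 5 × 0.20 = 69 ppm.
(a) Deficit to target: 75 − 69 = 6 mg/L.
(a) Mass: 6 mg/L × 467,000 L = 2802 g cyanuric acid.

(b) Volume: 129,000 US gal × 3.785 L/gal = 488,265 L.
(b) Moles of Ca²⁺: 76,500 g ÷ 111 g/mol = 689.2 mol.
(b) As CaCO₃: 689.2 mol × 100.1 g/mol = 68,990 g.
(b) Rise: 68,990 g / 488,265 L × 1000 = 141.3 mg/L.

(a) 2.80 kg; (b) 141 ppm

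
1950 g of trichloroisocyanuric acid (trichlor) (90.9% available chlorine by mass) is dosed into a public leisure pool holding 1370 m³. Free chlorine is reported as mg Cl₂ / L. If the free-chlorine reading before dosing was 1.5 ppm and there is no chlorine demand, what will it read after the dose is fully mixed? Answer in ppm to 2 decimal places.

Volume: 1370 m³ = 1,370,000 L.
Available chlorine delivered: 1950 g × 0.909 = 1773 g as Cl₂.
Concentration rise: 1773 g / 1,370,000 L = 1.294 mg/L = 1.29 ppm.
Final FC: 1.5 + 1.29 = 2.79 ppm.

2.79 ppm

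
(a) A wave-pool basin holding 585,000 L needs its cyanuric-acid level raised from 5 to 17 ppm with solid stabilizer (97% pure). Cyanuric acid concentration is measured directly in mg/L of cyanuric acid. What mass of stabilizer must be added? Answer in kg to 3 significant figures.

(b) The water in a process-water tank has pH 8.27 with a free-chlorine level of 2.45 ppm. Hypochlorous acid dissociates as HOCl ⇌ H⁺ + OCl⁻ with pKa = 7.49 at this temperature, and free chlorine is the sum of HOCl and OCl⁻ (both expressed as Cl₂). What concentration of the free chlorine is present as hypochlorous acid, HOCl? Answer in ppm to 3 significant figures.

(a) CYA to add: (17 − 5) = 12 mg/L × 585,000 L = 7020 g cyanuric acid.
(a) At 97% purity: 7020 / 0.97 = 7237 g product.

(b) [OCl⁻]/[HOCl] = 10^(pH − pKa) = 10^(8.27 − 7.49) = 10^0.78 = 6.026.
(b) Fraction as HOCl = 1 / (1 + 6.026) = 0.1423.
(b) HOCl = 0.1423 × 2.45 ppm = 0.3487 ppm.

(a) 7.24 kg; (b) 0.349 ppm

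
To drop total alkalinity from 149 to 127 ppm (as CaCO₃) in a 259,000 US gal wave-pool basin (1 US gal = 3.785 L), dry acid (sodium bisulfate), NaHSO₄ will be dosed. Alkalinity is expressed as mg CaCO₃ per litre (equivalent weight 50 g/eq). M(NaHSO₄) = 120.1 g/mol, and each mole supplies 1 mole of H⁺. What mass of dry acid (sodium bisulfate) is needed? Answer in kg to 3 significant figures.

Volume: 259,000 US gal × 3.785 L/gal = 980,315 L.
Alkalinity to neutralize: (149 − 127) = 22 mg/L as CaCO₃ × 980,315 L = 21,570 g as CaCO₃.
Equivalents of H⁺ required: 21,570 ÷ 50 g/eq = 431.3 eq = 431.3 mol NaHSO₄.
Mass of NaHSO₄: 431.3 × 120.1 = 51,800 g.

51.8 kg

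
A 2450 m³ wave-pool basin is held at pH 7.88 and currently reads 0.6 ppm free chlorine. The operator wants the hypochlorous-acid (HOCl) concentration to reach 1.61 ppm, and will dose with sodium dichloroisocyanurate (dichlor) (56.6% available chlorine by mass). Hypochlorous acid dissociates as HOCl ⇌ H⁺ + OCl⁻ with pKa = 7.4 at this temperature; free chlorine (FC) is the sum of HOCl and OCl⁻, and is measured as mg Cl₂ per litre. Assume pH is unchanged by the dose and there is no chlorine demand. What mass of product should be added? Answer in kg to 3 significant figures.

Volume: 2450 m³ = 2,450,000 L.
[OCl⁻]/[HOCl] = 10^(pH − pKa) = 10^(7.88 − 7.4) = 3.02; fraction as HOCl = 1/(1 + 3.02) = 0.2488.
Free chlorine required for 1.61 ppm HOCl: 1.61 / 0.2488 = 6.472 ppm.
FC to add: 6.472 − 0.6 = 5.872 mg/L as Cl₂.
Cl₂ equivalent: 5.872 mg/L × 2,450,000 L = 14,390 g.
Product at 56.6% available Cl: 14,390 / 0.566 = 25,420 g.

25.4 kg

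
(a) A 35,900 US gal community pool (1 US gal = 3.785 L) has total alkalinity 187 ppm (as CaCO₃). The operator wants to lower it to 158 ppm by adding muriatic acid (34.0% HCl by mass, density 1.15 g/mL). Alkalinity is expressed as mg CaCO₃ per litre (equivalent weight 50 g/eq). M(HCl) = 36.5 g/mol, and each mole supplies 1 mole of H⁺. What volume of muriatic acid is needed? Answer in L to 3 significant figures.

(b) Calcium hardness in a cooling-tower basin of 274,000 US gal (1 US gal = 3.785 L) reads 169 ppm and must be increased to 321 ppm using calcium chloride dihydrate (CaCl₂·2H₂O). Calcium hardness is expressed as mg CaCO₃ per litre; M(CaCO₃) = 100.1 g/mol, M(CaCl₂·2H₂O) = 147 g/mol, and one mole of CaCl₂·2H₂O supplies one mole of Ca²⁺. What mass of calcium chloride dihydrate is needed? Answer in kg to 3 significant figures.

(a) Volume: 35,900 US gal × 3.785 L/gal = 135,882 L.
(a) Alkalinity to neutralize: (187 − 158) = 29 mg/L as CaCO₃ × 135,882 L = 3941 g as CaCO₃.
(a) Equivalents of H⁺ required: 3941 ÷ 50 g/eq = 78.81 eq = 78.81 mol HCl.
(a) Mass of HCl: 78.81 × 36.5 = 2877 g.
(a) Mass of 34.0% solution: 2877 / 0.34 = 8461 g.
(a) Volume: 8461 g ÷ 1.15 g/mL = 7357 mL.

(b) Volume: 274,000 US gal × 3.785 L/gal = 1,037,090 L.
(b) Hardness to add: (321 − 169) = 152 mg/L as CaCO₃ × 1,037,090 L = 157,600 g as CaCO₃.
(b) Moles of Ca²⁺ (1 mol Ca²⁺ ≡ 1 mol CaCO₃): 157,600 / 100.1 g/mol = 1575 mol.
(b) Mass of CaCl₂·2H₂O: 1575 × 147 = 231,500 g.

(a) 7.36 L; (b) 231 kg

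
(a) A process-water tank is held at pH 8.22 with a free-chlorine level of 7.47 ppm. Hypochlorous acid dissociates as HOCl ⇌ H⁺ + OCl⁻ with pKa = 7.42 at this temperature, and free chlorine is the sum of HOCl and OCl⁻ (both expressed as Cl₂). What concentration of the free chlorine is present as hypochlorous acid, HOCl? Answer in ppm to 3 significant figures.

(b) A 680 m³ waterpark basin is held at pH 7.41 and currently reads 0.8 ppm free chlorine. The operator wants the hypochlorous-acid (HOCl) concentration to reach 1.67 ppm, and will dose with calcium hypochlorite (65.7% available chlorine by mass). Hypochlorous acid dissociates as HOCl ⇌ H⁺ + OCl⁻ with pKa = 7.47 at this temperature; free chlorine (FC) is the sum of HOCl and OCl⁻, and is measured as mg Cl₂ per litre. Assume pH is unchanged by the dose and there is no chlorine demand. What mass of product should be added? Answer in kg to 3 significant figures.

(a) 1.02 ppm; (b) 2.41 kg

(a) [OCl⁻]/[HOCl] = 10^(pH − pKa) = 10^(8.22 − 7.42) = 10^0.80 = 6.31.
(a) Fraction as HOCl = 1 / (1 + 6.31) = 0.1368.
(a) HOCl = 0.1368 × 7.47 ppm = 1.022 ppm.

(b) Volume: 680 m³ = 680,000 L.
(b) [OCl⁻]/[HOCl] = 10^(pH − pKa) = 10^(7.41 − 7.47) = 0.871; fraction as HOCl = 1/(1 + 0.871) = 0.5345.
(b) Free chlorine required for 1.67 ppm HOCl: 1.67 / 0.5345 = 3.125 ppm.
(b) FC to add: 3.125 − 0.8 = 2.325 mg/L as Cl₂.
(b) Cl₂ equivalent: 2.325 mg/L × 680,000 L = 1581 g.
(b) Product at 65.7% available Cl: 1581 / 0.657 = 2406 g.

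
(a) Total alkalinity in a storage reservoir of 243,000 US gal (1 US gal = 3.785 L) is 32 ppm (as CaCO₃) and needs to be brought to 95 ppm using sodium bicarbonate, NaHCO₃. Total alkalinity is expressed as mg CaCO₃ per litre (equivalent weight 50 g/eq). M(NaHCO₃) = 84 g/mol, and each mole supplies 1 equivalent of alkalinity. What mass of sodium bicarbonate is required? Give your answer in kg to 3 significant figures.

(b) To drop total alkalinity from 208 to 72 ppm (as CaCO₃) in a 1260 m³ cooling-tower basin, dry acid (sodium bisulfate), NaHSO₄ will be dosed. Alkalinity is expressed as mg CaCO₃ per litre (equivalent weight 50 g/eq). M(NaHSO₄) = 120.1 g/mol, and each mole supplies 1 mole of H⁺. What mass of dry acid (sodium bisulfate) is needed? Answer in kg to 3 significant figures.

(a) Volume: 243,000 US gal × 3.785 L/gal = 919,755 L.
(a) Alkalinity to add: (95 − 32) = 63 mg/L as CaCO₃ × 919,755 L = 57,940 g as CaCO₃.
(a) Equivalents: 57,940 g ÷ 50 g/eq = 1159 eq.
(a) NaHCO₃ supplies 1 eq per mole → 1159 mol.
(a) Mass: 1159 mol × 84 g/mol = 97,350 g.

(b) Volume: 1260 m³ = 1,260,000 L.
(b) Alkalinity to neutralize: (208 − 72) = 136 mg/L as CaCO₃ × 1,260,000 L = 171,400 g as CaCO₃.
(b) Equivalents of H⁺ required: 171,400 ÷ 50 g/eq = 3427 eq = 3427 mol NaHSO₄.
(b) Mass of NaHSO₄: 3427 × 120.1 = 411,600 g.

(a) 97.3 kg; (b) 412 kg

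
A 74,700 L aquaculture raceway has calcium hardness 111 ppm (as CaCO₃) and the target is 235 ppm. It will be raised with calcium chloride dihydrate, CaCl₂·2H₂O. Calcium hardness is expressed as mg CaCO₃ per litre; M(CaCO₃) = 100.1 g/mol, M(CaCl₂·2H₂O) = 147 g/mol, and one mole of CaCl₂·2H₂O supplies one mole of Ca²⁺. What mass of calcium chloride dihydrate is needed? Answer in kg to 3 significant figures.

13.6 kg

Hardness to add: (235 − 111) = 124 mg/L as CaCO₃ × 74,700 L = 9263 g as CaCO₃.
Moles of Ca²⁺ (1 mol Ca²⁺ ≡ 1 mol CaCO₃): 9263 / 100.1 g/mol = 92.54 mol.
Mass of CaCl₂·2H₂O: 92.54 × 147 = 13,600 g.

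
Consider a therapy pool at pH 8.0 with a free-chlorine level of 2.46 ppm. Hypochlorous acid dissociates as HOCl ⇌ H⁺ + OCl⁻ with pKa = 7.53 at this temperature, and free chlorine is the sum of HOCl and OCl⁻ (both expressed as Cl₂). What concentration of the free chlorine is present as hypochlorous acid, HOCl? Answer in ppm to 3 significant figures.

0.623 ppm

[OCl⁻]/[HOCl] = 10^(pH − pKa) = 10^(8.0 − 7.53) = 10^0.47 = 2.951.
Fraction as HOCl = 1 / (1 + 2.951) = 0.2531.
HOCl = 0.2531 × 2.46 ppm = 0.6226 ppm.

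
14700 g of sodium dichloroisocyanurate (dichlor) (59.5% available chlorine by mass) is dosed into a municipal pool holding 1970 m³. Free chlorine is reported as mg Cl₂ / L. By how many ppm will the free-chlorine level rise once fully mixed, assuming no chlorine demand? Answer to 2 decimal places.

4.44 ppm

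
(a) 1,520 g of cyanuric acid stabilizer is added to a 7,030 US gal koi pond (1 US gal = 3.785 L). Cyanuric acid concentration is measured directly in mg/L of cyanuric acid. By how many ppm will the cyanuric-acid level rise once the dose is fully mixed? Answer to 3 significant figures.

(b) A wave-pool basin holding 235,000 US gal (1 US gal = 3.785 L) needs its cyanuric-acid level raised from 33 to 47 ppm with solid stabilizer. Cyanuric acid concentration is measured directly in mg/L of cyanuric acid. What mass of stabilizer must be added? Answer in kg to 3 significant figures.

(a) 57.1 ppm; (b) 12.5 kg

(a) Volume: 7,030 US gal × 3.785 L/gal = 26,609 L.
(a) Rise: 1,520 g / 26,609 L × 1000 = 57.12 mg/L.

(b) Volume: 235,000 US gal × 3.785 L/gal = 889,475 L.
(b) CYA to add: (47 − 33) = 14 mg/L × 889,475 L = 12,450 g cyanuric acid.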